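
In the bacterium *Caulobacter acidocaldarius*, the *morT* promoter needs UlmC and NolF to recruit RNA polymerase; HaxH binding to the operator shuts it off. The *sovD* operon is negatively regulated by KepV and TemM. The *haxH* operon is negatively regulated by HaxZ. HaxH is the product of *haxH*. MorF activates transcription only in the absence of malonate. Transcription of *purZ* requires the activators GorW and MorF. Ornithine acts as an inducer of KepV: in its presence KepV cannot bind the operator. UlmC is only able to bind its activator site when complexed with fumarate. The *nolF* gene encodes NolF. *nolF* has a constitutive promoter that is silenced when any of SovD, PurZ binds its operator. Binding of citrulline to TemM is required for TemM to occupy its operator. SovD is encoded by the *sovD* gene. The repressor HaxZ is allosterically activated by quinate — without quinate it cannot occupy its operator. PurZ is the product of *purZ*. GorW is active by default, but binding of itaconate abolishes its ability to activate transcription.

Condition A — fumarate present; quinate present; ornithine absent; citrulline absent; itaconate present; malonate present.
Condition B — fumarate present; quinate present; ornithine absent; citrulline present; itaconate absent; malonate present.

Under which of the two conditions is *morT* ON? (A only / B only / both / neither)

both

Condition A:
Fumarate is present, so UlmC is active.
Quinate is present, so HaxZ is active.
With repressor HaxZ bound, *haxH* is not transcribed.
So HaxH is not produced.
Ornithine is absent, so KepV is active.
Citrulline is absent, so TemM is inactive.
With repressor KepV bound, *sovD* is not transcribed.
So SovD is not produced.
Itaconate is present, so GorW is inactive.
Malonate is present, so MorF is inactive.
Required activator GorW is absent, so *purZ* is not transcribed.
So PurZ is not produced.
With no repressor bound, *nolF* is transcribed.
So NolF is produced and active.
No repressor is bound and UlmC and NolF are active, so *morT* is transcribed.
→ *morT* is ON in A.
Condition B:
Fumarate is present, so UlmC is active.
Quinate is present, so HaxZ is active.
With repressor HaxZ bound, *haxH* is not transcribed.
So HaxH is not produced.
Ornithine is absent, so KepV is active.
Citrulline is present, so TemM is active.
With repressor KepV bound, *sovD* is not transcribed.
So SovD is not produced.
Itaconate is absent, so GorW is active.
Malonate is present, so MorF is inactive.
Required activator MorF is absent, so *purZ* is not transcribed.
So PurZ is not produced.
With no repressor bound, *nolF* is transcribed.
So NolF is produced and active.
No repressor is bound and UlmC and NolF are active, so *morT* is transcribed.
→ *morT* is ON in B.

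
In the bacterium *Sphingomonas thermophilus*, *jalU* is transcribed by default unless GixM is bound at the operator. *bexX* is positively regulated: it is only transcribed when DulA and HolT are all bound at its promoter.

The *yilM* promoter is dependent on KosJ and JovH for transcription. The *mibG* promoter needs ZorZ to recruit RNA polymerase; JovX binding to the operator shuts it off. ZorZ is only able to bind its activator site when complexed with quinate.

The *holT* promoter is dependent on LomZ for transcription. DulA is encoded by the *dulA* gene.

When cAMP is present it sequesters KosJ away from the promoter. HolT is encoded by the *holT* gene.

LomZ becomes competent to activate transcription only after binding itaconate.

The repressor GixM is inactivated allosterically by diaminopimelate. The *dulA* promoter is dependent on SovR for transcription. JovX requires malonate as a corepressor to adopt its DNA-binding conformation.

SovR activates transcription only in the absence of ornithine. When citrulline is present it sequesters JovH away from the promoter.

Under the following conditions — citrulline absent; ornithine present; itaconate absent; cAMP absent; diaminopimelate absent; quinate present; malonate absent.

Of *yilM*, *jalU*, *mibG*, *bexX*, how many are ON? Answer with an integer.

cAMP is absent, so KosJ is active.
Citrulline is absent, so JovH is active.
No repressor is bound and KosJ and JovH are active, so *yilM* is transcribed.
→ *yilM* is ON.
Diaminopimelate is absent, so GixM is active.
With repressor GixM bound, *jalU* is not transcribed.
→ *jalU* is OFF.
Quinate is present, so ZorZ is active.
Malonate is absent, so JovX is inactive.
No repressor is bound and ZorZ is active, so *mibG* is transcribed.
→ *mibG* is ON.
Ornithine is present, so SovR is inactive.
Required activator SovR is absent, so *dulA* is not transcribed.
So DulA is not produced.
Itaconate is absent, so LomZ is inactive.
Required activator LomZ is absent, so *holT* is not transcribed.
So HolT is not produced.
Required activator DulA is absent, so *bexX* is not transcribed.
→ *bexX* is OFF.
2 of the 4 genes are transcribed.

2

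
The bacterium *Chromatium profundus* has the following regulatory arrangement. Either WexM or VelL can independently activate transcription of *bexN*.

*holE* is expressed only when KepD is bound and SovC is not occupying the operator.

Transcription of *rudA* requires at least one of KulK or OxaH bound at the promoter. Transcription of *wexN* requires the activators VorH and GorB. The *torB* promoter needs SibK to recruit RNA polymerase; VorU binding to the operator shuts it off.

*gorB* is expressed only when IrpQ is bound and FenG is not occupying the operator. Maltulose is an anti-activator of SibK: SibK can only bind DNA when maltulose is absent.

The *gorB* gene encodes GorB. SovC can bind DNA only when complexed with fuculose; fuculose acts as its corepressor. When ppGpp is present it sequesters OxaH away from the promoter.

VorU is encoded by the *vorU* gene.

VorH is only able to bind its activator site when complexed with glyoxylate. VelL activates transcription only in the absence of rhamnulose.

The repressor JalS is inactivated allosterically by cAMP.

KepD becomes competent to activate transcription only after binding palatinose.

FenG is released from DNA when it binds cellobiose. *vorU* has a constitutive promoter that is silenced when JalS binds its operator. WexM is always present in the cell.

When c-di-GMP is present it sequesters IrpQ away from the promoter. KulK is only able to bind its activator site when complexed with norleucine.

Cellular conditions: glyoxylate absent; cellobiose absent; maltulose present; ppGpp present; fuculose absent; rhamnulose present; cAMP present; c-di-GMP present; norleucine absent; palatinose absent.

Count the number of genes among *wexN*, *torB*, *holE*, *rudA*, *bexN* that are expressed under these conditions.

1

Glyoxylate is absent, so VorH is inactive.
c-di-GMP is present, so IrpQ is inactive.
Cellobiose is absent, so FenG is active.
With repressor FenG bound, *gorB* is not transcribed.
So GorB is not produced.
Required activator VorH is absent, so *wexN* is not transcribed.
→ *wexN* is OFF.
cAMP is present, so JalS is inactive.
With no repressor bound, *vorU* is transcribed.
So VorU is produced and active.
Maltulose is present, so SibK is inactive.
With repressor VorU bound, *torB* is not transcribed.
→ *torB* is OFF.
Fuculose is absent, so SovC is inactive.
Palatinose is absent, so KepD is inactive.
Required activator KepD is absent, so *holE* is not transcribed.
→ *holE* is OFF.
Norleucine is absent, so KulK is inactive.
ppGpp is present, so OxaH is inactive.
No activator is available at the *rudA* promoter, so *rudA* is not transcribed.
→ *rudA* is OFF.
WexM is produced constitutively and is active.
Rhamnulose is present, so VelL is inactive.
Activator WexM is present, so *bexN* is transcribed.
→ *bexN* is ON.
1 of the 5 genes is transcribed.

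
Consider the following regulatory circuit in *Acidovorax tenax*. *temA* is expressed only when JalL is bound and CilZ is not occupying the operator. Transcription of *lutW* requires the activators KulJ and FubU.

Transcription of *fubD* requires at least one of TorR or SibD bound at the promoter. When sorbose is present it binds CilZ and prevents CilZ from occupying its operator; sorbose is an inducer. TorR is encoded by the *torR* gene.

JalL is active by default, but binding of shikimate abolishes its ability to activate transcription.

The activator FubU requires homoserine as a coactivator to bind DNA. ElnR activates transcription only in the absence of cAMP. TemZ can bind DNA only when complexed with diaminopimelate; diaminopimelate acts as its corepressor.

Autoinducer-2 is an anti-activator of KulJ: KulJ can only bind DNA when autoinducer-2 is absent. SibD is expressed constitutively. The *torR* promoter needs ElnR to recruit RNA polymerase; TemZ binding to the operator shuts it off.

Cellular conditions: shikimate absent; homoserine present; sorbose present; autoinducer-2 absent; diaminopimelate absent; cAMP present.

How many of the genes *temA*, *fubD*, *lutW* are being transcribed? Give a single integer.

3

Sorbose is present, so CilZ is inactive.
Shikimate is absent, so JalL is active.
No repressor is bound and JalL is active, so *temA* is transcribed.
→ *temA* is ON.
Diaminopimelate is absent, so TemZ is inactive.
cAMP is present, so ElnR is inactive.
Required activator ElnR is absent, so *torR* is not transcribed.
So TorR is not produced.
SibD is produced constitutively and is active.
Activator SibD is present, so *fubD* is transcribed.
→ *fubD* is ON.
Autoinducer-2 is absent, so KulJ is active.
Homoserine is present, so FubU is active.
No repressor is bound and KulJ and FubU are active, so *lutW* is transcribed.
→ *lutW* is ON.
3 of the 3 genes are transcribed.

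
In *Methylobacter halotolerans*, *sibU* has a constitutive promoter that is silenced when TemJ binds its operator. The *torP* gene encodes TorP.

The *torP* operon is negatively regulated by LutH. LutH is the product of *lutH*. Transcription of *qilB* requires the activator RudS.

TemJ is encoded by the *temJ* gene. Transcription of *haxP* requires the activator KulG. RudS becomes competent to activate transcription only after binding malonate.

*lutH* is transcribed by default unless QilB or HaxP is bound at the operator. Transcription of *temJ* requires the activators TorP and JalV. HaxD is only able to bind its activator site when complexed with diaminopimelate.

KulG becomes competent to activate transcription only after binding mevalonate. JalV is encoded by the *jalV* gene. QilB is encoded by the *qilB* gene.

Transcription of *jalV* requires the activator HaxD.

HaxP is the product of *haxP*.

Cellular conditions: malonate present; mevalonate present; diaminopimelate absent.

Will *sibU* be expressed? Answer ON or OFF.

Malonate is present, so RudS is active.
No repressor is bound and RudS is active, so *qilB* is transcribed.
So QilB is produced and active.
Mevalonate is present, so KulG is active.
No repressor is bound and KulG is active, so *haxP* is transcribed.
So HaxP is produced and active.
With repressor QilB bound, *lutH* is not transcribed.
So LutH is not produced.
With no repressor bound, *torP* is transcribed.
So TorP is produced and active.
Diaminopimelate is absent, so HaxD is inactive.
Required activator HaxD is absent, so *jalV* is not transcribed.
So JalV is not produced.
Required activator JalV is absent, so *temJ* is not transcribed.
So TemJ is not produced.
With no repressor bound, *sibU* is transcribed.

ON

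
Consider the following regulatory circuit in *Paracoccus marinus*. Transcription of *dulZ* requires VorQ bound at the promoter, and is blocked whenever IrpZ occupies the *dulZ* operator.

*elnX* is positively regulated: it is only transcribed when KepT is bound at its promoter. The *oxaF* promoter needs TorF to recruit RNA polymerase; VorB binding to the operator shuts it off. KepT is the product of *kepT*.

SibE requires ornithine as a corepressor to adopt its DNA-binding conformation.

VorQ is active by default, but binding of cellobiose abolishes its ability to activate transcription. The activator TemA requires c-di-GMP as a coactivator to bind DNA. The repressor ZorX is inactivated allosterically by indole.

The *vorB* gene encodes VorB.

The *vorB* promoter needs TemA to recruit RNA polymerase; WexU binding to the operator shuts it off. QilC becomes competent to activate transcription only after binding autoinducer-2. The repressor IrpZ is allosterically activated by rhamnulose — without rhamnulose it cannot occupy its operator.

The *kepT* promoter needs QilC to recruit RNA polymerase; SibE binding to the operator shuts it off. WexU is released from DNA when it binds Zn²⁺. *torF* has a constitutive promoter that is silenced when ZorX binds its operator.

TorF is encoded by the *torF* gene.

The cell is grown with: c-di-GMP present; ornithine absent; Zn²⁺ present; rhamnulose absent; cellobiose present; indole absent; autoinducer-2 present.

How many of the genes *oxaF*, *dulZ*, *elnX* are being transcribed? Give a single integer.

1

Indole is absent, so ZorX is active.
With repressor ZorX bound, *torF* is not transcribed.
So TorF is not produced.
Zn²⁺ is present, so WexU is inactive.
c-di-GMP is present, so TemA is active.
No repressor is bound and TemA is active, so *vorB* is transcribed.
So VorB is produced and active.
With repressor VorB bound, *oxaF* is not transcribed.
→ *oxaF* is OFF.
Cellobiose is present, so VorQ is inactive.
Rhamnulose is absent, so IrpZ is inactive.
Required activator VorQ is absent, so *dulZ* is not transcribed.
→ *dulZ* is OFF.
Autoinducer-2 is present, so QilC is active.
Ornithine is absent, so SibE is inactive.
No repressor is bound and QilC is active, so *kepT* is transcribed.
So KepT is produced and active.
No repressor is bound and KepT is active, so *elnX* is transcribed.
→ *elnX* is ON.
1 of the 3 genes is transcribed.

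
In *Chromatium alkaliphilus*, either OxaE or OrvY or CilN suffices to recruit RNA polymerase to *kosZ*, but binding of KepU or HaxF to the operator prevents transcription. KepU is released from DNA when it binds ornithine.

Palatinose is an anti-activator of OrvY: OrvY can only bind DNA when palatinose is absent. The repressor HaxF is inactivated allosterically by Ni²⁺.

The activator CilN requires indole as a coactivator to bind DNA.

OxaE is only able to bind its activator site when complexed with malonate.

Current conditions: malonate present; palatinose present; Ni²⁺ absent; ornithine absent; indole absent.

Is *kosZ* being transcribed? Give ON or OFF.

Malonate is present, so OxaE is active.
Palatinose is present, so OrvY is inactive.
Ornithine is absent, so KepU is active.
Ni²⁺ is absent, so HaxF is active.
Indole is absent, so CilN is inactive.
With repressor KepU bound, *kosZ* is not transcribed.

OFF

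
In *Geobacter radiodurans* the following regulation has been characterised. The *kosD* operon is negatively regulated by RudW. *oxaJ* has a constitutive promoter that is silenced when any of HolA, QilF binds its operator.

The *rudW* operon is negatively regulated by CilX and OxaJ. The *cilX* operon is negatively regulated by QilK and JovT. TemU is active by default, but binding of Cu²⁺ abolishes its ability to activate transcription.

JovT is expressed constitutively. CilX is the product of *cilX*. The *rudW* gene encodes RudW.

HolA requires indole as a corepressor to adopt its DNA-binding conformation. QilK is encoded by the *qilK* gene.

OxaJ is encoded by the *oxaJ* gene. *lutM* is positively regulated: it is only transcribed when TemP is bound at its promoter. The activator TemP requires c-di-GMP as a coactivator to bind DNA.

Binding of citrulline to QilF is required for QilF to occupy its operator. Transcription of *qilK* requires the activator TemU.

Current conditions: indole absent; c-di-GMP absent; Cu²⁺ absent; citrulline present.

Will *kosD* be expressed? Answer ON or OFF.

Cu²⁺ is absent, so TemU is active.
No repressor is bound and TemU is active, so *qilK* is transcribed.
So QilK is produced and active.
JovT is produced constitutively and is active.
With repressor QilK bound, *cilX* is not transcribed.
So CilX is not produced.
Indole is absent, so HolA is inactive.
Citrulline is present, so QilF is active.
With repressor QilF bound, *oxaJ* is not transcribed.
So OxaJ is not produced.
With no repressor bound, *rudW* is transcribed.
So RudW is produced and active.
With repressor RudW bound, *kosD* is not transcribed.

OFF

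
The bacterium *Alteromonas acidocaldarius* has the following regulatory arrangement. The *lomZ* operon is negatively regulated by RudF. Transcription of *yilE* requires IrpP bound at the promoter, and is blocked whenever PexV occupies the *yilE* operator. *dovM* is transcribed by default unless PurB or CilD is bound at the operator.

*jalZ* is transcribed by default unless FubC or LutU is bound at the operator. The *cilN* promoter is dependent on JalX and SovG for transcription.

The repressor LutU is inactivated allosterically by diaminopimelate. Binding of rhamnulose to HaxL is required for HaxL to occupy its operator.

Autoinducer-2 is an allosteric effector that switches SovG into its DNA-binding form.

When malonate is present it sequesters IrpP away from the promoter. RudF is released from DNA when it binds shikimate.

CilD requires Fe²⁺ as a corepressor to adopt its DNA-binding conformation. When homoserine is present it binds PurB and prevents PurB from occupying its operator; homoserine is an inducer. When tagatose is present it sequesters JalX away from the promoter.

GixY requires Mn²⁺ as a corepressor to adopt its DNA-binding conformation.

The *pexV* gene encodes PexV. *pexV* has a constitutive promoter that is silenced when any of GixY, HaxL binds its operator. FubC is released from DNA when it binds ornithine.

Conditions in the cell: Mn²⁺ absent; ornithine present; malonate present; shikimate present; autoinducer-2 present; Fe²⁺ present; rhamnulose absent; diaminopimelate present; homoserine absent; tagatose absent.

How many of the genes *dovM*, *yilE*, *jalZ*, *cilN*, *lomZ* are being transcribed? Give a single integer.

3

Homoserine is absent, so PurB is active.
Fe²⁺ is present, so CilD is active.
With repressor PurB bound, *dovM* is not transcribed.
→ *dovM* is OFF.
Malonate is present, so IrpP is inactive.
Mn²⁺ is absent, so GixY is inactive.
Rhamnulose is absent, so HaxL is inactive.
With no repressor bound, *pexV* is transcribed.
So PexV is produced and active.
With repressor PexV bound, *yilE* is not transcribed.
→ *yilE* is OFF.
Ornithine is present, so FubC is inactive.
Diaminopimelate is present, so LutU is inactive.
With no repressor bound, *jalZ* is transcribed.
→ *jalZ* is ON.
Tagatose is absent, so JalX is active.
Autoinducer-2 is present, so SovG is active.
No repressor is bound and JalX and SovG are active, so *cilN* is transcribed.
→ *cilN* is ON.
Shikimate is present, so RudF is inactive.
With no repressor bound, *lomZ* is transcribed.
→ *lomZ* is ON.
3 of the 5 genes are transcribed.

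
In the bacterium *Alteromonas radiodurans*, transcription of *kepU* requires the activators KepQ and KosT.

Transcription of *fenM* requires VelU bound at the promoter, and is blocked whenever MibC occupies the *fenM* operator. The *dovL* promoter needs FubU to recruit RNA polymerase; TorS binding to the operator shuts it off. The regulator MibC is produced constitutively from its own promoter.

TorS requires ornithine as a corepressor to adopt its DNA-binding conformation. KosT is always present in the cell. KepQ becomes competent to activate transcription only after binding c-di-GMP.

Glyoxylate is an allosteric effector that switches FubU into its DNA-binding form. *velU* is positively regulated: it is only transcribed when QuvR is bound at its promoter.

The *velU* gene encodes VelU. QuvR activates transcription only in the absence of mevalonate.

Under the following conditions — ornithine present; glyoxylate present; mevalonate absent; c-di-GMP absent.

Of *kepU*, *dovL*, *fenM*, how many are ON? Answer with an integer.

c-di-GMP is absent, so KepQ is inactive.
KosT is produced constitutively and is active.
Required activator KepQ is absent, so *kepU* is not transcribed.
→ *kepU* is OFF.
Glyoxylate is present, so FubU is active.
Ornithine is present, so TorS is active.
With repressor TorS bound, *dovL* is not transcribed.
→ *dovL* is OFF.
Mevalonate is absent, so QuvR is active.
No repressor is bound and QuvR is active, so *velU* is transcribed.
So VelU is produced and active.
MibC is produced constitutively and is active.
With repressor MibC bound, *fenM* is not transcribed.
→ *fenM* is OFF.
0 of the 3 genes are transcribed.

0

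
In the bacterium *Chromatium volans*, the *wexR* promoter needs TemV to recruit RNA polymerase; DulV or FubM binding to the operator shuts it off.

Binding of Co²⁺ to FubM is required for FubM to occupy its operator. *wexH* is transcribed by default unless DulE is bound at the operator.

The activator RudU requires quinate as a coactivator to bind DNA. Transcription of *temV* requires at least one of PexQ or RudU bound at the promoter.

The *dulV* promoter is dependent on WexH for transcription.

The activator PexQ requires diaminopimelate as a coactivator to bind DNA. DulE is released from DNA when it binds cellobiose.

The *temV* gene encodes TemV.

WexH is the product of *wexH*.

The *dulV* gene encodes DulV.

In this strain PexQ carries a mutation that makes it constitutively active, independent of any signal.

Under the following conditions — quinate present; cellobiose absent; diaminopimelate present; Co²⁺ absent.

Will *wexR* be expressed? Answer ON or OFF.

Cellobiose is absent, so DulE is active.
With repressor DulE bound, *wexH* is not transcribed.
So WexH is not produced.
Required activator WexH is absent, so *dulV* is not transcribed.
So DulV is not produced.
Co²⁺ is absent, so FubM is inactive.
PexQ is constitutively active in this strain.
Quinate is present, so RudU is active.
Activator PexQ is present, so *temV* is transcribed.
So TemV is produced and active.
No repressor is bound and TemV is active, so *wexR* is transcribed.

ON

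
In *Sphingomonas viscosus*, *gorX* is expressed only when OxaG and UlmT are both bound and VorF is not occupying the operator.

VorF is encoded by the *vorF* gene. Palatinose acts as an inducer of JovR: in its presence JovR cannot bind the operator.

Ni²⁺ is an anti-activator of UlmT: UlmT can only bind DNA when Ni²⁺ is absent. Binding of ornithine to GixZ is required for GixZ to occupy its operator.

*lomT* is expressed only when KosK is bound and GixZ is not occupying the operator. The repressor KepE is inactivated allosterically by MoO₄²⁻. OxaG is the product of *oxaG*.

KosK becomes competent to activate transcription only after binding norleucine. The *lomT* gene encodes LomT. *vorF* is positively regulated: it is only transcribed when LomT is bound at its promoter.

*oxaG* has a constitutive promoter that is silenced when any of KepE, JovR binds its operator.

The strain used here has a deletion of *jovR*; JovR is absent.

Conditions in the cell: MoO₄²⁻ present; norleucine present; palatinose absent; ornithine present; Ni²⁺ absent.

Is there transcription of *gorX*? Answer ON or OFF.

Ornithine is present, so GixZ is active.
Norleucine is present, so KosK is active.
With repressor GixZ bound, *lomT* is not transcribed.
So LomT is not produced.
Required activator LomT is absent, so *vorF* is not transcribed.
So VorF is not produced.
MoO₄²⁻ is present, so KepE is inactive.
JovR is non-functional in this strain, so it has no effect.
With no repressor bound, *oxaG* is transcribed.
So OxaG is produced and active.
Ni²⁺ is absent, so UlmT is active.
No repressor is bound and OxaG and UlmT are active, so *gorX* is transcribed.

ON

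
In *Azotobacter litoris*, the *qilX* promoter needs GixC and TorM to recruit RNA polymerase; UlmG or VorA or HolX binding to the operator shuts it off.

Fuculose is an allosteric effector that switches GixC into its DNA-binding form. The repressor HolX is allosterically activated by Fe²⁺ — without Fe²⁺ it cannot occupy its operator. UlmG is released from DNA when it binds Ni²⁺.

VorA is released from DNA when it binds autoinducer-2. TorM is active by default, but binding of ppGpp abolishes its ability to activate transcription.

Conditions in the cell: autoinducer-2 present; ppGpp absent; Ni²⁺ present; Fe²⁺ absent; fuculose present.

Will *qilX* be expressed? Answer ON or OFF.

ON

Fuculose is present, so GixC is active.
ppGpp is absent, so TorM is active.
Ni²⁺ is present, so UlmG is inactive.
Autoinducer-2 is present, so VorA is inactive.
Fe²⁺ is absent, so HolX is inactive.
No repressor is bound and GixC and TorM are active, so *qilX* is transcribed.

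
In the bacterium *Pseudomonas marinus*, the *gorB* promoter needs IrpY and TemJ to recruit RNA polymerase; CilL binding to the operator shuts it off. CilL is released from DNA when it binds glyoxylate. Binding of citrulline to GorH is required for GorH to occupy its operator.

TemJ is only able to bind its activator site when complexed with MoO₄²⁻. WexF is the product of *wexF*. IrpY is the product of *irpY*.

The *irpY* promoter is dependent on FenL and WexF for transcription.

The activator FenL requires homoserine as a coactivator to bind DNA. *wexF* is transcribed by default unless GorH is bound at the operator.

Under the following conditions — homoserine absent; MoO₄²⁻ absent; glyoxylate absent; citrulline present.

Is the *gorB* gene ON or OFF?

Homoserine is absent, so FenL is inactive.
Citrulline is present, so GorH is active.
With repressor GorH bound, *wexF* is not transcribed.
So WexF is not produced.
Required activator FenL is absent, so *irpY* is not transcribed.
So IrpY is not produced.
Glyoxylate is absent, so CilL is active.
MoO₄²⁻ is absent, so TemJ is inactive.
With repressor CilL bound, *gorB* is not transcribed.

OFF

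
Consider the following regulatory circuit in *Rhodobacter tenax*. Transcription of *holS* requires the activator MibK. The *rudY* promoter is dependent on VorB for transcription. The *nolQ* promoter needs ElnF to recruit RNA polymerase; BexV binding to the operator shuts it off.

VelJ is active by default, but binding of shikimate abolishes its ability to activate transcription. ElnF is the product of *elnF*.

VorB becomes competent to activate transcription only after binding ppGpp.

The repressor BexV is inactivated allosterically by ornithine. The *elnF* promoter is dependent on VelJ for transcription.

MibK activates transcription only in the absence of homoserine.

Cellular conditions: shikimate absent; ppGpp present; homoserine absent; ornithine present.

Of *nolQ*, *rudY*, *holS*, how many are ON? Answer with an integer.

3

Ornithine is present, so BexV is inactive.
Shikimate is absent, so VelJ is active.
No repressor is bound and VelJ is active, so *elnF* is transcribed.
So ElnF is produced and active.
No repressor is bound and ElnF is active, so *nolQ* is transcribed.
→ *nolQ* is ON.
ppGpp is present, so VorB is active.
No repressor is bound and VorB is active, so *rudY* is transcribed.
→ *rudY* is ON.
Homoserine is absent, so MibK is active.
No repressor is bound and MibK is active, so *holS* is transcribed.
→ *holS* is ON.
3 of the 3 genes are transcribed.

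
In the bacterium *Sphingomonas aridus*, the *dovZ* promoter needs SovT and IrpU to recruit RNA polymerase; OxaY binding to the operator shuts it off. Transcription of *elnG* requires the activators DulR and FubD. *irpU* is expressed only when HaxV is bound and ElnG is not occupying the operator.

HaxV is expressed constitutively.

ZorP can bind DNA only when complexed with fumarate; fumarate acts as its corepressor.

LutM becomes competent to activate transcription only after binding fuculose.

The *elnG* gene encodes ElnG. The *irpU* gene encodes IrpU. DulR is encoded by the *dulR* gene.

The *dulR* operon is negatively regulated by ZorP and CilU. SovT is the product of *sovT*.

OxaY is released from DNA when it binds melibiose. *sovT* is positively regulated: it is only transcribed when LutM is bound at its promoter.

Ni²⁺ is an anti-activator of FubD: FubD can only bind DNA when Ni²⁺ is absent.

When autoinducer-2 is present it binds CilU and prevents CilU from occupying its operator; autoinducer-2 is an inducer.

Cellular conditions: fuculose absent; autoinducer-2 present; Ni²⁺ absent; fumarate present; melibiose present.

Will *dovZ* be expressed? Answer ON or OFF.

Melibiose is present, so OxaY is inactive.
Fuculose is absent, so LutM is inactive.
Required activator LutM is absent, so *sovT* is not transcribed.
So SovT is not produced.
Fumarate is present, so ZorP is active.
Autoinducer-2 is present, so CilU is inactive.
With repressor ZorP bound, *dulR* is not transcribed.
So DulR is not produced.
Ni²⁺ is absent, so FubD is active.
Required activator DulR is absent, so *elnG* is not transcribed.
So ElnG is not produced.
HaxV is produced constitutively and is active.
No repressor is bound and HaxV is active, so *irpU* is transcribed.
So IrpU is produced and active.
Required activator SovT is absent, so *dovZ* is not transcribed.

OFF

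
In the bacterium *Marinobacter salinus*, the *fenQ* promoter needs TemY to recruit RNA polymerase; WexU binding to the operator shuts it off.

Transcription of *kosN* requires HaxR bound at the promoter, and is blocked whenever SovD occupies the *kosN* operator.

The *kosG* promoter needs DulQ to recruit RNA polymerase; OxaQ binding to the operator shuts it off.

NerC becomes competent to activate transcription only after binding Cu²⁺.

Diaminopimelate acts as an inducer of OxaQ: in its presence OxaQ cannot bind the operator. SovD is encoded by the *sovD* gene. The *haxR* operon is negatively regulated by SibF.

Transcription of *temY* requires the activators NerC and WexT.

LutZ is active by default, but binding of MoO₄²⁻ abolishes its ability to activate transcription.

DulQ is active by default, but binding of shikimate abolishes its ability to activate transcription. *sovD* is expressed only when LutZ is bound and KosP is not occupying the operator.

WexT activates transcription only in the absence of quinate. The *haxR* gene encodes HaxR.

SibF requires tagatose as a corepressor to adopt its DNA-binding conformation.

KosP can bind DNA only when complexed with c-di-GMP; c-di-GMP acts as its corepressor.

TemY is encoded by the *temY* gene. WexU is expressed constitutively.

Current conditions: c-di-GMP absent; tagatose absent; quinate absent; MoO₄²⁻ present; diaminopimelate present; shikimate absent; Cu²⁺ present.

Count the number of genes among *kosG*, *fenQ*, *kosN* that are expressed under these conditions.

Diaminopimelate is present, so OxaQ is inactive.
Shikimate is absent, so DulQ is active.
No repressor is bound and DulQ is active, so *kosG* is transcribed.
→ *kosG* is ON.
Cu²⁺ is present, so NerC is active.
Quinate is absent, so WexT is active.
No repressor is bound and NerC and WexT are active, so *temY* is transcribed.
So TemY is produced and active.
WexU is produced constitutively and is active.
With repressor WexU bound, *fenQ* is not transcribed.
→ *fenQ* is OFF.
MoO₄²⁻ is present, so LutZ is inactive.
c-di-GMP is absent, so KosP is inactive.
Required activator LutZ is absent, so *sovD* is not transcribed.
So SovD is not produced.
Tagatose is absent, so SibF is inactive.
With no repressor bound, *haxR* is transcribed.
So HaxR is produced and active.
No repressor is bound and HaxR is active, so *kosN* is transcribed.
→ *kosN* is ON.
2 of the 3 genes are transcribed.

2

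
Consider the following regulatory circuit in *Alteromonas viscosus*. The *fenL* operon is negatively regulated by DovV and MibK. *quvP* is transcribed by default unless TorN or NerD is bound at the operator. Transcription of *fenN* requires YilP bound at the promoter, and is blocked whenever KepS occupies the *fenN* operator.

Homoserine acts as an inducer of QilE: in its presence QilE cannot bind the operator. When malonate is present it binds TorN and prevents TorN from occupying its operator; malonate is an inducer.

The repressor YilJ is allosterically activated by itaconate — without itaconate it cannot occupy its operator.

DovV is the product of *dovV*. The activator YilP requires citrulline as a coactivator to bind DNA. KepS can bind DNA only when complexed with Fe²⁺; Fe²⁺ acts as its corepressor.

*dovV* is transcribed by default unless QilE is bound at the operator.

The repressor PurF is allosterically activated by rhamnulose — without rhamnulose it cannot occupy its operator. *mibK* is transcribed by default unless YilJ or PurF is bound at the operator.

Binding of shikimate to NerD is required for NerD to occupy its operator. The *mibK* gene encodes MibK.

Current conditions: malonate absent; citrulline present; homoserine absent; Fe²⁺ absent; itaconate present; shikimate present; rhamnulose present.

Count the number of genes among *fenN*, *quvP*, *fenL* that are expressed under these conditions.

Citrulline is present, so YilP is active.
Fe²⁺ is absent, so KepS is inactive.
No repressor is bound and YilP is active, so *fenN* is transcribed.
→ *fenN* is ON.
Malonate is absent, so TorN is active.
Shikimate is present, so NerD is active.
With repressor TorN bound, *quvP* is not transcribed.
→ *quvP* is OFF.
Homoserine is absent, so QilE is active.
With repressor QilE bound, *dovV* is not transcribed.
So DovV is not produced.
Itaconate is present, so YilJ is active.
Rhamnulose is present, so PurF is active.
With repressor YilJ bound, *mibK* is not transcribed.
So MibK is not produced.
With no repressor bound, *fenL* is transcribed.
→ *fenL* is ON.
2 of the 3 genes are transcribed.

2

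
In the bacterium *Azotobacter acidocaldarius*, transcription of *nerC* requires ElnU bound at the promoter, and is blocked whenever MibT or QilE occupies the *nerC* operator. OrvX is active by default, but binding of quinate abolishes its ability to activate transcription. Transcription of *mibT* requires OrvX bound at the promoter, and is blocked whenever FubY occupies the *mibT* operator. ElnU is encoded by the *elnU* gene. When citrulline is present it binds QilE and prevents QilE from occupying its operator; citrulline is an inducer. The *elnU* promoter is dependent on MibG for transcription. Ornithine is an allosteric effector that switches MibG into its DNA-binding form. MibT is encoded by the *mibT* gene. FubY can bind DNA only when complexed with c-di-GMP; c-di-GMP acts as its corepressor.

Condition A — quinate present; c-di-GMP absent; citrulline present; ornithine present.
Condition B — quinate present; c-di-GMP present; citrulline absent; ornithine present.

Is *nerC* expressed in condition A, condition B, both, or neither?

Condition A:
Quinate is present, so OrvX is inactive.
c-di-GMP is absent, so FubY is inactive.
Required activator OrvX is absent, so *mibT* is not transcribed.
So MibT is not produced.
Citrulline is present, so QilE is inactive.
Ornithine is present, so MibG is active.
No repressor is bound and MibG is active, so *elnU* is transcribed.
So ElnU is produced and active.
No repressor is bound and ElnU is active, so *nerC* is transcribed.
→ *nerC* is ON in A.
Condition B:
Quinate is present, so OrvX is inactive.
c-di-GMP is present, so FubY is active.
With repressor FubY bound, *mibT* is not transcribed.
So MibT is not produced.
Citrulline is absent, so QilE is active.
Ornithine is present, so MibG is active.
No repressor is bound and MibG is active, so *elnU* is transcribed.
So ElnU is produced and active.
With repressor QilE bound, *nerC* is not transcribed.
→ *nerC* is OFF in B.

A only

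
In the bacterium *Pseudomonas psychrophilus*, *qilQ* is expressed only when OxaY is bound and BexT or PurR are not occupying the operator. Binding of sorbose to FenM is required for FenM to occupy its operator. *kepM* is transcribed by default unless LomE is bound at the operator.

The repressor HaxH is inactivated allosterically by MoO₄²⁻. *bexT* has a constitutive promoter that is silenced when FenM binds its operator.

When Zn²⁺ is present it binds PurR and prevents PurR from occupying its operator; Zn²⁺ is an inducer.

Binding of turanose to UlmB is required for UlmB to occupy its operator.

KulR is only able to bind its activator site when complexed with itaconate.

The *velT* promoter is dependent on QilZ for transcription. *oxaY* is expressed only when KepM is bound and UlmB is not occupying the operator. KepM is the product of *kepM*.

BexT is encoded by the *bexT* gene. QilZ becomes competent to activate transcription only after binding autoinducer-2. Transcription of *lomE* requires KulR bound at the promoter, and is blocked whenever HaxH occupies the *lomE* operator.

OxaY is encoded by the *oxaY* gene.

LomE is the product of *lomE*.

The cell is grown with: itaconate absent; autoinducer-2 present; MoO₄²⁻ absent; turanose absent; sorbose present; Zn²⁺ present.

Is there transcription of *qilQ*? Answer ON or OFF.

Sorbose is present, so FenM is active.
With repressor FenM bound, *bexT* is not transcribed.
So BexT is not produced.
Turanose is absent, so UlmB is inactive.
MoO₄²⁻ is absent, so HaxH is active.
Itaconate is absent, so KulR is inactive.
With repressor HaxH bound, *lomE* is not transcribed.
So LomE is not produced.
With no repressor bound, *kepM* is transcribed.
So KepM is produced and active.
No repressor is bound and KepM is active, so *oxaY* is transcribed.
So OxaY is produced and active.
Zn²⁺ is present, so PurR is inactive.
No repressor is bound and OxaY is active, so *qilQ* is transcribed.

ON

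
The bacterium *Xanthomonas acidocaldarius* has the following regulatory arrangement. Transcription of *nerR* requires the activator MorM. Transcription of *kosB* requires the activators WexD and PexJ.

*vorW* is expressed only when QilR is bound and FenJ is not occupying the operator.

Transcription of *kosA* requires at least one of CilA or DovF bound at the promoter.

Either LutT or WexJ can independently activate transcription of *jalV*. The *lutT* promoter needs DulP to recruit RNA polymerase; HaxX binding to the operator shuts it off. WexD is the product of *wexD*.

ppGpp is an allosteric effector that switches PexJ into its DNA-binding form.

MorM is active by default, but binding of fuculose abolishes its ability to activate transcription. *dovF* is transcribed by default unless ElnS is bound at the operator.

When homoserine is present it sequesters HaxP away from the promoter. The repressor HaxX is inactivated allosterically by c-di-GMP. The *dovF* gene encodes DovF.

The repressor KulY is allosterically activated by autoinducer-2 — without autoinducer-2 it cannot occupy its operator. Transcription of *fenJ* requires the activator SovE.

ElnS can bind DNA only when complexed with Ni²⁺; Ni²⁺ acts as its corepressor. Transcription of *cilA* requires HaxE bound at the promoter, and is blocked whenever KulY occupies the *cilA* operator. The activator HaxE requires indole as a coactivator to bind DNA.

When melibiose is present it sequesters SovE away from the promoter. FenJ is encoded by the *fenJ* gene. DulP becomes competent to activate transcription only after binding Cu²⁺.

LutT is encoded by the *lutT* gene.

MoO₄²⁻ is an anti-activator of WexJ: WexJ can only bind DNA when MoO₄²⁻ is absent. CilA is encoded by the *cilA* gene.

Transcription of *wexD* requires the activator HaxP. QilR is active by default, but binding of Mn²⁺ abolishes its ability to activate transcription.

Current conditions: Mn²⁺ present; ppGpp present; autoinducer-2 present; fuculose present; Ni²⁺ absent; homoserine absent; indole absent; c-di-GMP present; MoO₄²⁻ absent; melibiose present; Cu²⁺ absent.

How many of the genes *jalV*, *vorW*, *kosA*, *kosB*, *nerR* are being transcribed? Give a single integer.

c-di-GMP is present, so HaxX is inactive.
Cu²⁺ is absent, so DulP is inactive.
Required activator DulP is absent, so *lutT* is not transcribed.
So LutT is not produced.
MoO₄²⁻ is absent, so WexJ is active.
Activator WexJ is present, so *jalV* is transcribed.
→ *jalV* is ON.
Melibiose is present, so SovE is inactive.
Required activator SovE is absent, so *fenJ* is not transcribed.
So FenJ is not produced.
Mn²⁺ is present, so QilR is inactive.
Required activator QilR is absent, so *vorW* is not transcribed.
→ *vorW* is OFF.
Autoinducer-2 is present, so KulY is active.
Indole is absent, so HaxE is inactive.
With repressor KulY bound, *cilA* is not transcribed.
So CilA is not produced.
Ni²⁺ is absent, so ElnS is inactive.
With no repressor bound, *dovF* is transcribed.
So DovF is produced and active.
Activator DovF is present, so *kosA* is transcribed.
→ *kosA* is ON.
Homoserine is absent, so HaxP is active.
No repressor is bound and HaxP is active, so *wexD* is transcribed.
So WexD is produced and active.
ppGpp is present, so PexJ is active.
No repressor is bound and WexD and PexJ are active, so *kosB* is transcribed.
→ *kosB* is ON.
Fuculose is present, so MorM is inactive.
Required activator MorM is absent, so *nerR* is not transcribed.
→ *nerR* is OFF.
3 of the 5 genes are transcribed.

3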